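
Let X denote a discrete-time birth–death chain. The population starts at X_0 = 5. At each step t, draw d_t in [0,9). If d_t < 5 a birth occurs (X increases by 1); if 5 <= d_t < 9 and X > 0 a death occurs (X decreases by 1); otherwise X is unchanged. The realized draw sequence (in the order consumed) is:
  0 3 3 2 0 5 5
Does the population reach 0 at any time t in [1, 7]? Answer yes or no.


t=0: X=5, d=0 → birth, X_1=6
t=1: X=6, d=3 → birth, X_2=7
t=2: X=7, d=3 → birth, X_3=8
t=3: X=8, d=2 → birth, X_4=9
t=4: X=9, d=0 → birth, X_5=10
t=5: X=10, d=5 → death, X_6=9
t=6: X=9, d=5 → death, X_7=8

no


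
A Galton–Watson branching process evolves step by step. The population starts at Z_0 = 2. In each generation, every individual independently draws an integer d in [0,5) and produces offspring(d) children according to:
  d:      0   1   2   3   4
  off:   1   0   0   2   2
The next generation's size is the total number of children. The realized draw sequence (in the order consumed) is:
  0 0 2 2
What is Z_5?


gen 0: Z_0=2, draws=[0, 0], offspring=[1, 1], Z_1=2
gen 1: Z_1=2, draws=[2, 2], offspring=[0, 0], Z_2=0
gen 2: Z_2=0, draws=[], offspring=[], Z_3=0
gen 3: Z_3=0, draws=[], offspring=[], Z_4=0
gen 4: Z_4=0, draws=[], offspring=[], Z_5=0

0


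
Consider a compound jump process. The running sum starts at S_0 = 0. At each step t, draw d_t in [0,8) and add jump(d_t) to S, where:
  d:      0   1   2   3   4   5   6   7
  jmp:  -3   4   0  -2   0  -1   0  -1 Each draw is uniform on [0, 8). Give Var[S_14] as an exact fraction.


1673/32

Outcome values over d=0..7: [-3, 4, 0, -2, 0, -1, 0, -1]
Σy = -3, Σy² = 31, M = 8
μ = -3/8 = -3/8,  σ² = 31/8 − (-3/8)² = 239/64
Independent increments: Var[S_14] = 14·σ² = 14·(239/64) = 1673/32


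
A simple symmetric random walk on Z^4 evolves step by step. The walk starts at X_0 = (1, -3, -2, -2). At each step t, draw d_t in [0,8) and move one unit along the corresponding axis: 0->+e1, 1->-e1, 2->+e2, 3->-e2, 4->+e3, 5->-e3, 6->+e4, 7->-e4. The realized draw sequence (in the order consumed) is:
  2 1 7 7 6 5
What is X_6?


(0, -2, -3, -3)

t=0: X=(1, -3, -2, -2), d=2 → +e2, X_1=(1, -2, -2, -2)
t=1: X=(1, -2, -2, -2), d=1 → -e1, X_2=(0, -2, -2, -2)
t=2: X=(0, -2, -2, -2), d=7 → -e4, X_3=(0, -2, -2, -3)
t=3: X=(0, -2, -2, -3), d=7 → -e4, X_4=(0, -2, -2, -4)
t=4: X=(0, -2, -2, -4), d=6 → +e4, X_5=(0, -2, -2, -3)
t=5: X=(0, -2, -2, -3), d=5 → -e3, X_6=(0, -2, -3, -3)


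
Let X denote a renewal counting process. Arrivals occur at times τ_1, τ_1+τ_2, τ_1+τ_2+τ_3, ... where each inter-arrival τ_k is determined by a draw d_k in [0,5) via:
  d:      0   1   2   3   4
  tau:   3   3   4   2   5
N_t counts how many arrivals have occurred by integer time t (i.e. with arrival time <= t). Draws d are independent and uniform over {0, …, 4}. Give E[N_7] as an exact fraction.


217/125

Inter-arrival values over d=0..4: [3, 3, 4, 2, 5]
Each d has probability 1/5, so the pmf of τ is: f(2) = 1/5, f(3) = 2/5, f(4) = 1/5, f(5) = 1/5
Renewal equation for m(n) = E[N_n]: condition on τ_1 = k (if k <= n, one arrival plus a fresh copy on the remaining n−k steps): m(n) = F(n) + Σ_{k<=n} f(k)·m(n−k), where F(n) = P(τ <= n) and m(0) = 0
m(1) = F(1) = 0
m(2) = F(2) = 1/5
m(3) = F(3) = 3/5
m(4) = F(4) + f(2)·m(2) = 4/5 + 1/5·1/5 = 21/25
m(5) = F(5) + f(2)·m(3) + f(3)·m(2) = 1 + 1/5·3/5 + 2/5·1/5 = 6/5
m(6) = F(6) + f(2)·m(4) + f(3)·m(3) + f(4)·m(2) = 1 + 1/5·21/25 + 2/5·3/5 + 1/5·1/5 = 181/125
m(7) = F(7) + f(2)·m(5) + f(3)·m(4) + f(4)·m(3) + f(5)·m(2) = 1 + 1/5·6/5 + 2/5·21/25 + 1/5·3/5 + 1/5·1/5 = 217/125
E[N_7] = m(7) = 217/125


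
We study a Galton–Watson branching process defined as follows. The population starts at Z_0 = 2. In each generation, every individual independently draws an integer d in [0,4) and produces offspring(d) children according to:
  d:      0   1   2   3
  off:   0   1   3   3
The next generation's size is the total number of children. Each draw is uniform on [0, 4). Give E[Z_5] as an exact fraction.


16807/512

Outcome values over d=0..3: [0, 1, 3, 3]
Σy = 7, Σy² = 19, M = 4
μ = 7/4 = 7/4,  σ² = 19/4 − (7/4)² = 27/16
E[Z_0] = 2
E[Z_1] = 7/4·E[Z_0] = 7/2
E[Z_2] = 7/4·E[Z_1] = 49/8
E[Z_3] = 7/4·E[Z_2] = 343/32
E[Z_4] = 7/4·E[Z_3] = 2401/128
E[Z_5] = 7/4·E[Z_4] = 16807/512


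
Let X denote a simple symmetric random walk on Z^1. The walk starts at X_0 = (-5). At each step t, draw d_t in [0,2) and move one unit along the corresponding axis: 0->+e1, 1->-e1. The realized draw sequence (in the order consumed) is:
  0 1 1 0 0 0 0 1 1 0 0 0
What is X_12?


t=0: X=(-5), d=0 → +e1, X_1=(-4)
t=1: X=(-4), d=1 → -e1, X_2=(-5)
t=2: X=(-5), d=1 → -e1, X_3=(-6)
t=3: X=(-6), d=0 → +e1, X_4=(-5)
t=4: X=(-5), d=0 → +e1, X_5=(-4)
t=5: X=(-4), d=0 → +e1, X_6=(-3)
t=6: X=(-3), d=0 → +e1, X_7=(-2)
t=7: X=(-2), d=1 → -e1, X_8=(-3)
t=8: X=(-3), d=1 → -e1, X_9=(-4)
t=9: X=(-4), d=0 → +e1, X_10=(-3)
t=10: X=(-3), d=0 → +e1, X_11=(-2)
t=11: X=(-2), d=0 → +e1, X_12=(-1)

(-1)


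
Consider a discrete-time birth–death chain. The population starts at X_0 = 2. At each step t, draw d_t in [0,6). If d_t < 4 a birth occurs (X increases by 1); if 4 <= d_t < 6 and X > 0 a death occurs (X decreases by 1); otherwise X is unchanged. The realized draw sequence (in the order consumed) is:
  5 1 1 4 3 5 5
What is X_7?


1

t=0: X=2, d=5 → death, X_1=1
t=1: X=1, d=1 → birth, X_2=2
t=2: X=2, d=1 → birth, X_3=3
t=3: X=3, d=4 → death, X_4=2
t=4: X=2, d=3 → birth, X_5=3
t=5: X=3, d=5 → death, X_6=2
t=6: X=2, d=5 → death, X_7=1


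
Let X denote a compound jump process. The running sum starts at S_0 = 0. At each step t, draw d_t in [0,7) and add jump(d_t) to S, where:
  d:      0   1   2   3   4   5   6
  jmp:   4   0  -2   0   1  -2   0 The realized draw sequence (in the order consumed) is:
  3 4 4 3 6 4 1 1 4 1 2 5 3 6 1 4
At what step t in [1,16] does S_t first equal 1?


t=0: S=0, d=3, jump=0, S_1=0
t=1: S=0, d=4, jump=1, S_2=1
t=2: S=1, d=4, jump=1, S_3=2
t=3: S=2, d=3, jump=0, S_4=2
t=4: S=2, d=6, jump=0, S_5=2
t=5: S=2, d=4, jump=1, S_6=3
t=6: S=3, d=1, jump=0, S_7=3
t=7: S=3, d=1, jump=0, S_8=3
t=8: S=3, d=4, jump=1, S_9=4
t=9: S=4, d=1, jump=0, S_10=4
t=10: S=4, d=2, jump=-2, S_11=2
t=11: S=2, d=5, jump=-2, S_12=0
t=12: S=0, d=3, jump=0, S_13=0
t=13: S=0, d=6, jump=0, S_14=0
t=14: S=0, d=1, jump=0, S_15=0
t=15: S=0, d=4, jump=1, S_16=1

2


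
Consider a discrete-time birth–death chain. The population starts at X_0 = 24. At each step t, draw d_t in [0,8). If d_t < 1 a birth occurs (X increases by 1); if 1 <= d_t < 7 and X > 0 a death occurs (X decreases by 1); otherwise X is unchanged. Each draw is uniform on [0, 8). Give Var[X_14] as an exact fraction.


X can drop by at most 1 per step and X_0 = 24 > T = 14, so X_t >= 24 − t >= 10 > 0 for every t <= 14: the floor at 0 (the 'and X > 0' condition) never binds. Hence X_14 = X_0 + Σ_{t<14} Y_t with i.i.d. increments Y_t = y(d_t) ∈ {+1, −1, 0}.
Outcome values over d=0..7: [1, -1, -1, -1, -1, -1, -1, 0]
Σy = -5, Σy² = 7, M = 8
μ = -5/8 = -5/8,  σ² = 7/8 − (-5/8)² = 31/64
Independent increments: Var[X_14] = 14·σ² = 14·(31/64) = 217/32

217/32


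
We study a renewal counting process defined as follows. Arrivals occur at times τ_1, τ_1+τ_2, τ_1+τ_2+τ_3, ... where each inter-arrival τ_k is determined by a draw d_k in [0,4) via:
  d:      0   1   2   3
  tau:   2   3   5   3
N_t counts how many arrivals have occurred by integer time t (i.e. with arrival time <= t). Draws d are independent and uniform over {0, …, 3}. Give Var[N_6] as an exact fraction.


Inter-arrival values over d=0..3: [2, 3, 5, 3]
Each d has probability 1/4, so the pmf of τ is: f(2) = 1/4, f(3) = 1/2, f(5) = 1/4
Let p_n(j) = P(N_n = j), with p_0 = [1]. Condition on τ_1: p_n(0) = P(τ > n), and for j >= 1, p_n(j) = Σ_{k<=n} f(k)·p_{n−k}(j−1)
p_1 = [1]  (j = 0)
p_2 = [3/4, 1/4]  (j = 0..1)
p_3 = [1/4, 3/4]  (j = 0..1)
p_4 = [1/4, 11/16, 1/16]  (j = 0..2)
p_5 = [0, 11/16, 5/16]  (j = 0..2)
p_6 = [0, 7/16, 35/64, 1/64]  (j = 0..3)
E[N_6] = Σ j·p_6(j) = 101/64;  E[N_6²] = Σ j²·p_6(j) = 177/64
Var[N_6] = 177/64 − (101/64)² = 1127/4096

1127/4096


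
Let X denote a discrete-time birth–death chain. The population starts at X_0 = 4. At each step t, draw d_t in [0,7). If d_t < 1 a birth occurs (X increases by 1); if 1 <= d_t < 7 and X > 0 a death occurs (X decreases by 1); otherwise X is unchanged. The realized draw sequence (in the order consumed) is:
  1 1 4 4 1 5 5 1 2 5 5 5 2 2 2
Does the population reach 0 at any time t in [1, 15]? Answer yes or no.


yes

t=0: X=4, d=1 → death, X_1=3
t=1: X=3, d=1 → death, X_2=2
t=2: X=2, d=4 → death, X_3=1
t=3: X=1, d=4 → death, X_4=0
t=4: X=0, d=1 → hold, X_5=0
t=5: X=0, d=5 → hold, X_6=0
t=6: X=0, d=5 → hold, X_7=0
t=7: X=0, d=1 → hold, X_8=0
t=8: X=0, d=2 → hold, X_9=0
t=9: X=0, d=5 → hold, X_10=0
t=10: X=0, d=5 → hold, X_11=0
t=11: X=0, d=5 → hold, X_12=0
t=12: X=0, d=2 → hold, X_13=0
t=13: X=0, d=2 → hold, X_14=0
t=14: X=0, d=2 → hold, X_15=0


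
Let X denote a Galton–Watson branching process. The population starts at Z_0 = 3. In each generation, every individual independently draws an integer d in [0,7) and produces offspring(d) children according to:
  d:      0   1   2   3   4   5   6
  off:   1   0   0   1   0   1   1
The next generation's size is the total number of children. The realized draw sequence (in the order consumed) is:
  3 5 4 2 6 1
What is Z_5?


gen 0: Z_0=3, draws=[3, 5, 4], offspring=[1, 1, 0], Z_1=2
gen 1: Z_1=2, draws=[2, 6], offspring=[0, 1], Z_2=1
gen 2: Z_2=1, draws=[1], offspring=[0], Z_3=0
gen 3: Z_3=0, draws=[], offspring=[], Z_4=0
gen 4: Z_4=0, draws=[], offspring=[], Z_5=0

0


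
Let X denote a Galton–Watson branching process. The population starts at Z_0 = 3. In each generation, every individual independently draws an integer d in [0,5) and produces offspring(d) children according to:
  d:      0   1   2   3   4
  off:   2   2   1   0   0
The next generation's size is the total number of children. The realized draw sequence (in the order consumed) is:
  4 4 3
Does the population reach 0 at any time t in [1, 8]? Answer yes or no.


gen 0: Z_0=3, draws=[4, 4, 3], offspring=[0, 0, 0], Z_1=0
gen 1: Z_1=0, draws=[], offspring=[], Z_2=0
gen 2: Z_2=0, draws=[], offspring=[], Z_3=0
gen 3: Z_3=0, draws=[], offspring=[], Z_4=0
gen 4: Z_4=0, draws=[], offspring=[], Z_5=0
gen 5: Z_5=0, draws=[], offspring=[], Z_6=0
gen 6: Z_6=0, draws=[], offspring=[], Z_7=0
gen 7: Z_7=0, draws=[], offspring=[], Z_8=0

yes


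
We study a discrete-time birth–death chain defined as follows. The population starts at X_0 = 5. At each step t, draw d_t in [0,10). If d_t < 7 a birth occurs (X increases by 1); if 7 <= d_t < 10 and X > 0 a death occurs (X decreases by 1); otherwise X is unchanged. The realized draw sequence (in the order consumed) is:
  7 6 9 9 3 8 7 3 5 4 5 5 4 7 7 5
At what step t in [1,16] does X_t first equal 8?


t=0: X=5, d=7 → death, X_1=4
t=1: X=4, d=6 → birth, X_2=5
t=2: X=5, d=9 → death, X_3=4
t=3: X=4, d=9 → death, X_4=3
t=4: X=3, d=3 → birth, X_5=4
t=5: X=4, d=8 → death, X_6=3
t=6: X=3, d=7 → death, X_7=2
t=7: X=2, d=3 → birth, X_8=3
t=8: X=3, d=5 → birth, X_9=4
t=9: X=4, d=4 → birth, X_10=5
t=10: X=5, d=5 → birth, X_11=6
t=11: X=6, d=5 → birth, X_12=7
t=12: X=7, d=4 → birth, X_13=8
t=13: X=8, d=7 → death, X_14=7
t=14: X=7, d=7 → death, X_15=6
t=15: X=6, d=5 → birth, X_16=7

13


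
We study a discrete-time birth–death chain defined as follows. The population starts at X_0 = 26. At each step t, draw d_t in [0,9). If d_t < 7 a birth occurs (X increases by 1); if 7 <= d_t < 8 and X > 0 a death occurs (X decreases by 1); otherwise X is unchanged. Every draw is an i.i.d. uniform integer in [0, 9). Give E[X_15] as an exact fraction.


36

X can drop by at most 1 per step and X_0 = 26 > T = 15, so X_t >= 26 − t >= 11 > 0 for every t <= 15: the floor at 0 (the 'and X > 0' condition) never binds. Hence X_15 = X_0 + Σ_{t<15} Y_t with i.i.d. increments Y_t = y(d_t) ∈ {+1, −1, 0}.
Outcome values over d=0..8: [1, 1, 1, 1, 1, 1, 1, -1, 0]
Σy = 6, Σy² = 8, M = 9
μ = 6/9 = 2/3,  σ² = 8/9 − (2/3)² = 4/9
E[X_15] = 26 + 15·(2/3) = 36


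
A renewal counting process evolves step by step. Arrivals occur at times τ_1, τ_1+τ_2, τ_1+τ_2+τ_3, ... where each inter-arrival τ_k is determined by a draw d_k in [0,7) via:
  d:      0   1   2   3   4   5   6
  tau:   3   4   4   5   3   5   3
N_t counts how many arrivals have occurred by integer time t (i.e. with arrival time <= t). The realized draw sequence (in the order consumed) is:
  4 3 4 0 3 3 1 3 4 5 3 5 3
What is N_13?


3

draw d_1=4: τ_1=3, arrival time A_1=3
draw d_2=3: τ_2=5, arrival time A_2=8
draw d_3=4: τ_3=3, arrival time A_3=11
draw d_4=0: τ_4=3, arrival time A_4=14
draw d_5=3: τ_5=5, arrival time A_5=19
draw d_6=3: τ_6=5, arrival time A_6=24
draw d_7=1: τ_7=4, arrival time A_7=28
draw d_8=3: τ_8=5, arrival time A_8=33
draw d_9=4: τ_9=3, arrival time A_9=36
draw d_10=5: τ_10=5, arrival time A_10=41
draw d_11=3: τ_11=5, arrival time A_11=46
draw d_12=5: τ_12=5, arrival time A_12=51
draw d_13=3: τ_13=5, arrival time A_13=56
N_t over t=0..13: 0:0 1:0 2:0 3:1 4:1 5:1 6:1 7:1 8:2 9:2 10:2 11:3 12:3 13:3


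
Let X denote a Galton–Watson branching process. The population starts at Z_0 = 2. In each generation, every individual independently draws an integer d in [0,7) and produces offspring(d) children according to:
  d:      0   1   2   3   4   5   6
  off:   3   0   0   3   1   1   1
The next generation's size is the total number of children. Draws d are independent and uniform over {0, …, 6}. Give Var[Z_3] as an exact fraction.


2063556/117649

Outcome values over d=0..6: [3, 0, 0, 3, 1, 1, 1]
Σy = 9, Σy² = 21, M = 7
μ = 9/7 = 9/7,  σ² = 21/7 − (9/7)² = 66/49
V_0 = 0, E_0 = 2
V_1 = 66/49·E_0 + (9/7)²·V_0 = 132/49;  E_1 = 18/7
V_2 = 66/49·E_1 + (9/7)²·V_1 = 19008/2401;  E_2 = 162/49
V_3 = 66/49·E_2 + (9/7)²·V_2 = 2063556/117649;  E_3 = 1458/343


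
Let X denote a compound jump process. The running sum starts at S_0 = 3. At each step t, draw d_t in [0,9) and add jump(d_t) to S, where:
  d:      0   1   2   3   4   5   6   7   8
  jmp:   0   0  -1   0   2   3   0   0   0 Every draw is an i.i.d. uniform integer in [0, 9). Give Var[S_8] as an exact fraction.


880/81

Outcome values over d=0..8: [0, 0, -1, 0, 2, 3, 0, 0, 0]
Σy = 4, Σy² = 14, M = 9
μ = 4/9 = 4/9,  σ² = 14/9 − (4/9)² = 110/81
Independent increments: Var[S_8] = 8·σ² = 8·(110/81) = 880/81


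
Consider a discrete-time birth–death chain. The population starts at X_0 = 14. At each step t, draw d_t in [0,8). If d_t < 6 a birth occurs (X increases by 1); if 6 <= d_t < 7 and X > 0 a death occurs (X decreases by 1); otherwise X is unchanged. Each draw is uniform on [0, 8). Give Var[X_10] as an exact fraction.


155/32

X can drop by at most 1 per step and X_0 = 14 > T = 10, so X_t >= 14 − t >= 4 > 0 for every t <= 10: the floor at 0 (the 'and X > 0' condition) never binds. Hence X_10 = X_0 + Σ_{t<10} Y_t with i.i.d. increments Y_t = y(d_t) ∈ {+1, −1, 0}.
Outcome values over d=0..7: [1, 1, 1, 1, 1, 1, -1, 0]
Σy = 5, Σy² = 7, M = 8
μ = 5/8 = 5/8,  σ² = 7/8 − (5/8)² = 31/64
Independent increments: Var[X_10] = 10·σ² = 10·(31/64) = 155/32


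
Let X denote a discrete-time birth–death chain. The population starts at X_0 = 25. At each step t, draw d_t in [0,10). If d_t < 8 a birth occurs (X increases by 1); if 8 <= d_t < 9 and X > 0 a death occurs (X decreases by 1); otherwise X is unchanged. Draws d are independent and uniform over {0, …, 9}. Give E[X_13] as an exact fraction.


X can drop by at most 1 per step and X_0 = 25 > T = 13, so X_t >= 25 − t >= 12 > 0 for every t <= 13: the floor at 0 (the 'and X > 0' condition) never binds. Hence X_13 = X_0 + Σ_{t<13} Y_t with i.i.d. increments Y_t = y(d_t) ∈ {+1, −1, 0}.
Outcome values over d=0..9: [1, 1, 1, 1, 1, 1, 1, 1, -1, 0]
Σy = 7, Σy² = 9, M = 10
μ = 7/10 = 7/10,  σ² = 9/10 − (7/10)² = 41/100
E[X_13] = 25 + 13·(7/10) = 341/10

341/10


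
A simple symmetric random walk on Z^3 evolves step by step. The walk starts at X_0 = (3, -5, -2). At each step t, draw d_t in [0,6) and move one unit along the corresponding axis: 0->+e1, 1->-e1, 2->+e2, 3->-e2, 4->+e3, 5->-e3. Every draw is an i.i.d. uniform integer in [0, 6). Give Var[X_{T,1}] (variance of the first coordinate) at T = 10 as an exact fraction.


10/3

Outcome values over d=0..5: [1, -1, 0, 0, 0, 0]
Σy = 0, Σy² = 2, M = 6
μ = 0/6 = 0,  σ² = 2/6 − (0)² = 1/3
Independent increments: Var[X_10] = 10·σ² = 10·(1/3) = 10/3


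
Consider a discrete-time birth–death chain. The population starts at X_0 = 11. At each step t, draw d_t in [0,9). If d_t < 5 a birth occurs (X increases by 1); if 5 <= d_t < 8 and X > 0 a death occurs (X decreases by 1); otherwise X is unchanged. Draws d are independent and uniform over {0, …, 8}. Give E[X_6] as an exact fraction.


37/3

X can drop by at most 1 per step and X_0 = 11 > T = 6, so X_t >= 11 − t >= 5 > 0 for every t <= 6: the floor at 0 (the 'and X > 0' condition) never binds. Hence X_6 = X_0 + Σ_{t<6} Y_t with i.i.d. increments Y_t = y(d_t) ∈ {+1, −1, 0}.
Outcome values over d=0..8: [1, 1, 1, 1, 1, -1, -1, -1, 0]
Σy = 2, Σy² = 8, M = 9
μ = 2/9 = 2/9,  σ² = 8/9 − (2/9)² = 68/81
E[X_6] = 11 + 6·(2/9) = 37/3


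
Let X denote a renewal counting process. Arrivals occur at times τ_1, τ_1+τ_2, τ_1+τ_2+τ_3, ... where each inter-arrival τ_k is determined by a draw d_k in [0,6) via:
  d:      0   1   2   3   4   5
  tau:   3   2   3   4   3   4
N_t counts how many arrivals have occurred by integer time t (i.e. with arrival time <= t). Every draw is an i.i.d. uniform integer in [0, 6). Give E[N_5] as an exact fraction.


Inter-arrival values over d=0..5: [3, 2, 3, 4, 3, 4]
Each d has probability 1/6, so the pmf of τ is: f(2) = 1/6, f(3) = 1/2, f(4) = 1/3
Renewal equation for m(n) = E[N_n]: condition on τ_1 = k (if k <= n, one arrival plus a fresh copy on the remaining n−k steps): m(n) = F(n) + Σ_{k<=n} f(k)·m(n−k), where F(n) = P(τ <= n) and m(0) = 0
m(1) = F(1) = 0
m(2) = F(2) = 1/6
m(3) = F(3) = 2/3
m(4) = F(4) + f(2)·m(2) = 1 + 1/6·1/6 = 37/36
m(5) = F(5) + f(2)·m(3) + f(3)·m(2) = 1 + 1/6·2/3 + 1/2·1/6 = 43/36
E[N_5] = m(5) = 43/36

43/36


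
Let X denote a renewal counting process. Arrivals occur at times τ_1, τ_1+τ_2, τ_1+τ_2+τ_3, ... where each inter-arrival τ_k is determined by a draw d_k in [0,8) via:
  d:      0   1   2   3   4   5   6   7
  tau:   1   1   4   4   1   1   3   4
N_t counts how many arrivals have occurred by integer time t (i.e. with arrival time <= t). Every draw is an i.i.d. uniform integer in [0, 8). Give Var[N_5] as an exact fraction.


207/256

Inter-arrival values over d=0..7: [1, 1, 4, 4, 1, 1, 3, 4]
Each d has probability 1/8, so the pmf of τ is: f(1) = 1/2, f(3) = 1/8, f(4) = 3/8
Let p_n(j) = P(N_n = j), with p_0 = [1]. Condition on τ_1: p_n(0) = P(τ > n), and for j >= 1, p_n(j) = Σ_{k<=n} f(k)·p_{n−k}(j−1)
p_1 = [1/2, 1/2]  (j = 0..1)
p_2 = [1/2, 1/4, 1/4]  (j = 0..2)
p_3 = [3/8, 3/8, 1/8, 1/8]  (j = 0..3)
p_4 = [0, 5/8, 1/4, 1/16, 1/16]  (j = 0..4)
p_5 = [0, 1/4, 17/32, 5/32, 1/32, 1/32]  (j = 0..5)
E[N_5] = Σ j·p_5(j) = 33/16;  E[N_5²] = Σ j²·p_5(j) = 81/16
Var[N_5] = 81/16 − (33/16)² = 207/256


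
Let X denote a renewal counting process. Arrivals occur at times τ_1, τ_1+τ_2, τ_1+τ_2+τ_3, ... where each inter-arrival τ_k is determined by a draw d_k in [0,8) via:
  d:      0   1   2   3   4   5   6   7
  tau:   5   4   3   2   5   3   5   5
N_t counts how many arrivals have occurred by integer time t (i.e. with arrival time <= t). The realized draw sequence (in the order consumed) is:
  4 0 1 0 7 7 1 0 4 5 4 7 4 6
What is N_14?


draw d_1=4: τ_1=5, arrival time A_1=5
draw d_2=0: τ_2=5, arrival time A_2=10
draw d_3=1: τ_3=4, arrival time A_3=14
draw d_4=0: τ_4=5, arrival time A_4=19
draw d_5=7: τ_5=5, arrival time A_5=24
draw d_6=7: τ_6=5, arrival time A_6=29
draw d_7=1: τ_7=4, arrival time A_7=33
draw d_8=0: τ_8=5, arrival time A_8=38
draw d_9=4: τ_9=5, arrival time A_9=43
draw d_10=5: τ_10=3, arrival time A_10=46
draw d_11=4: τ_11=5, arrival time A_11=51
draw d_12=7: τ_12=5, arrival time A_12=56
draw d_13=4: τ_13=5, arrival time A_13=61
draw d_14=6: τ_14=5, arrival time A_14=66
N_t over t=0..14: 0:0 1:0 2:0 3:0 4:0 5:1 6:1 7:1 8:1 9:1 10:2 11:2 12:2 13:2 14:3

3


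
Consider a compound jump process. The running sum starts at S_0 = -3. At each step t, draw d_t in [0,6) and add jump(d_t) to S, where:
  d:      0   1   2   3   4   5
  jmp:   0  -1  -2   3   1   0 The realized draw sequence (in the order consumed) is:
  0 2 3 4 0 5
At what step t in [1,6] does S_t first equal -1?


t=0: S=-3, d=0, jump=0, S_1=-3
t=1: S=-3, d=2, jump=-2, S_2=-5
t=2: S=-5, d=3, jump=3, S_3=-2
t=3: S=-2, d=4, jump=1, S_4=-1
t=4: S=-1, d=0, jump=0, S_5=-1
t=5: S=-1, d=5, jump=0, S_6=-1

4


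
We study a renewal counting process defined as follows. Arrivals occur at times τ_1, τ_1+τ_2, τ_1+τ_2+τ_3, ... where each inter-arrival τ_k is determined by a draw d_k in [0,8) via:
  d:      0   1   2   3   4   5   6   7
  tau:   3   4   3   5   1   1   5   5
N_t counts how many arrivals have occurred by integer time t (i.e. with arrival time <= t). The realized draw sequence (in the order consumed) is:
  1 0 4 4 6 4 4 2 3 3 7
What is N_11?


draw d_1=1: τ_1=4, arrival time A_1=4
draw d_2=0: τ_2=3, arrival time A_2=7
draw d_3=4: τ_3=1, arrival time A_3=8
draw d_4=4: τ_4=1, arrival time A_4=9
draw d_5=6: τ_5=5, arrival time A_5=14
draw d_6=4: τ_6=1, arrival time A_6=15
draw d_7=4: τ_7=1, arrival time A_7=16
draw d_8=2: τ_8=3, arrival time A_8=19
draw d_9=3: τ_9=5, arrival time A_9=24
draw d_10=3: τ_10=5, arrival time A_10=29
draw d_11=7: τ_11=5, arrival time A_11=34
N_t over t=0..11: 0:0 1:0 2:0 3:0 4:1 5:1 6:1 7:2 8:3 9:4 10:4 11:4

4


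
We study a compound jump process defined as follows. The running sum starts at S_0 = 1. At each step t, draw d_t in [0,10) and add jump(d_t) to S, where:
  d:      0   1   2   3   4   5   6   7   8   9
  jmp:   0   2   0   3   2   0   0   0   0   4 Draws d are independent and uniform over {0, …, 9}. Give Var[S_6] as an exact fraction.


Outcome values over d=0..9: [0, 2, 0, 3, 2, 0, 0, 0, 0, 4]
Σy = 11, Σy² = 33, M = 10
μ = 11/10 = 11/10,  σ² = 33/10 − (11/10)² = 209/100
Independent increments: Var[S_6] = 6·σ² = 6·(209/100) = 627/50

627/50


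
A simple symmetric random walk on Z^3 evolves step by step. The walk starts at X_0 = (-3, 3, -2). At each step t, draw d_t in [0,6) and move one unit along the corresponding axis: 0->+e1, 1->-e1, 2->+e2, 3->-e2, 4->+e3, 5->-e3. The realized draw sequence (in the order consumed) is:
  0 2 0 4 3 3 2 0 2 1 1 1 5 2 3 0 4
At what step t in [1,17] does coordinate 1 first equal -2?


1

t=0: X=(-3, 3, -2), d=0 → +e1, X_1=(-2, 3, -2)
t=1: X=(-2, 3, -2), d=2 → +e2, X_2=(-2, 4, -2)
t=2: X=(-2, 4, -2), d=0 → +e1, X_3=(-1, 4, -2)
t=3: X=(-1, 4, -2), d=4 → +e3, X_4=(-1, 4, -1)
t=4: X=(-1, 4, -1), d=3 → -e2, X_5=(-1, 3, -1)
t=5: X=(-1, 3, -1), d=3 → -e2, X_6=(-1, 2, -1)
t=6: X=(-1, 2, -1), d=2 → +e2, X_7=(-1, 3, -1)
t=7: X=(-1, 3, -1), d=0 → +e1, X_8=(0, 3, -1)
t=8: X=(0, 3, -1), d=2 → +e2, X_9=(0, 4, -1)
t=9: X=(0, 4, -1), d=1 → -e1, X_10=(-1, 4, -1)
t=10: X=(-1, 4, -1), d=1 → -e1, X_11=(-2, 4, -1)
t=11: X=(-2, 4, -1), d=1 → -e1, X_12=(-3, 4, -1)
t=12: X=(-3, 4, -1), d=5 → -e3, X_13=(-3, 4, -2)
t=13: X=(-3, 4, -2), d=2 → +e2, X_14=(-3, 5, -2)
t=14: X=(-3, 5, -2), d=3 → -e2, X_15=(-3, 4, -2)
t=15: X=(-3, 4, -2), d=0 → +e1, X_16=(-2, 4, -2)
t=16: X=(-2, 4, -2), d=4 → +e3, X_17=(-2, 4, -1)


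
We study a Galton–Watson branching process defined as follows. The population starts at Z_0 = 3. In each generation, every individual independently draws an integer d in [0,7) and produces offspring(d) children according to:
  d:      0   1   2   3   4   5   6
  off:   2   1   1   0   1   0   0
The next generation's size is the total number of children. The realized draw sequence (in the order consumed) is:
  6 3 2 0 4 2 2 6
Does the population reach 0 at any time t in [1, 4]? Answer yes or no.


no

gen 0: Z_0=3, draws=[6, 3, 2], offspring=[0, 0, 1], Z_1=1
gen 1: Z_1=1, draws=[0], offspring=[2], Z_2=2
gen 2: Z_2=2, draws=[4, 2], offspring=[1, 1], Z_3=2
gen 3: Z_3=2, draws=[2, 6], offspring=[1, 0], Z_4=1


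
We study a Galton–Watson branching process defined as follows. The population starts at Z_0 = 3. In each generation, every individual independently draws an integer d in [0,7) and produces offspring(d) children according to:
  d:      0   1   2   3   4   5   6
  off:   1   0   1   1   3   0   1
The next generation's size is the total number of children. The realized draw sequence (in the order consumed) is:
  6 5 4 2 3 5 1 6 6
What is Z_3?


2

gen 0: Z_0=3, draws=[6, 5, 4], offspring=[1, 0, 3], Z_1=4
gen 1: Z_1=4, draws=[2, 3, 5, 1], offspring=[1, 1, 0, 0], Z_2=2
gen 2: Z_2=2, draws=[6, 6], offspring=[1, 1], Z_3=2


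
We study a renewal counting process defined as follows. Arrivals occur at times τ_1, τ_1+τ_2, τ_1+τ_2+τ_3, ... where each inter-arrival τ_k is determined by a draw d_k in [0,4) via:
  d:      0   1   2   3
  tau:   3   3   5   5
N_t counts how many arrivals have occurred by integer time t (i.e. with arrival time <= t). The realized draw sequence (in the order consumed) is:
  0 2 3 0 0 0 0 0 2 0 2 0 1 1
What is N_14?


3

draw d_1=0: τ_1=3, arrival time A_1=3
draw d_2=2: τ_2=5, arrival time A_2=8
draw d_3=3: τ_3=5, arrival time A_3=13
draw d_4=0: τ_4=3, arrival time A_4=16
draw d_5=0: τ_5=3, arrival time A_5=19
draw d_6=0: τ_6=3, arrival time A_6=22
draw d_7=0: τ_7=3, arrival time A_7=25
draw d_8=0: τ_8=3, arrival time A_8=28
draw d_9=2: τ_9=5, arrival time A_9=33
draw d_10=0: τ_10=3, arrival time A_10=36
draw d_11=2: τ_11=5, arrival time A_11=41
draw d_12=0: τ_12=3, arrival time A_12=44
draw d_13=1: τ_13=3, arrival time A_13=47
draw d_14=1: τ_14=3, arrival time A_14=50
N_t over t=0..14: 0:0 1:0 2:0 3:1 4:1 5:1 6:1 7:1 8:2 9:2 10:2 11:2 12:2 13:3 14:3


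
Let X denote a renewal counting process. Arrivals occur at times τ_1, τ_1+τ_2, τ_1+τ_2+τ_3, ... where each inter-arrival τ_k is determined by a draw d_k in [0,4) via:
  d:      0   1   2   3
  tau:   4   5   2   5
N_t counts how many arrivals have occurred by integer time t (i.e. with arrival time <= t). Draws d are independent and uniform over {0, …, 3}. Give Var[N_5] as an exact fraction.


Inter-arrival values over d=0..3: [4, 5, 2, 5]
Each d has probability 1/4, so the pmf of τ is: f(2) = 1/4, f(4) = 1/4, f(5) = 1/2
Let p_n(j) = P(N_n = j), with p_0 = [1]. Condition on τ_1: p_n(0) = P(τ > n), and for j >= 1, p_n(j) = Σ_{k<=n} f(k)·p_{n−k}(j−1)
p_1 = [1]  (j = 0)
p_2 = [3/4, 1/4]  (j = 0..1)
p_3 = [3/4, 1/4]  (j = 0..1)
p_4 = [1/2, 7/16, 1/16]  (j = 0..2)
p_5 = [0, 15/16, 1/16]  (j = 0..2)
E[N_5] = Σ j·p_5(j) = 17/16;  E[N_5²] = Σ j²·p_5(j) = 19/16
Var[N_5] = 19/16 − (17/16)² = 15/256

15/256


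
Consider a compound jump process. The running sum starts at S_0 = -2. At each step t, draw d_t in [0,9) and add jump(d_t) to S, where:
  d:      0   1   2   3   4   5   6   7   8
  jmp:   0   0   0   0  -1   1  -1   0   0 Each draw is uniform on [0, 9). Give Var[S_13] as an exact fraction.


Outcome values over d=0..8: [0, 0, 0, 0, -1, 1, -1, 0, 0]
Σy = -1, Σy² = 3, M = 9
μ = -1/9 = -1/9,  σ² = 3/9 − (-1/9)² = 26/81
Independent increments: Var[S_13] = 13·σ² = 13·(26/81) = 338/81

338/81


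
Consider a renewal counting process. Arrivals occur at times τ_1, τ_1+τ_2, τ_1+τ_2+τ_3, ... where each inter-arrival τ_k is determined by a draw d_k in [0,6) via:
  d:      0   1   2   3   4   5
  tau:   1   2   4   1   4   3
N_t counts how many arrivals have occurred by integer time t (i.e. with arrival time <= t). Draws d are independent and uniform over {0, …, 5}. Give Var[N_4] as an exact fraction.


50747/104976

Inter-arrival values over d=0..5: [1, 2, 4, 1, 4, 3]
Each d has probability 1/6, so the pmf of τ is: f(1) = 1/3, f(2) = 1/6, f(3) = 1/6, f(4) = 1/3
Let p_n(j) = P(N_n = j), with p_0 = [1]. Condition on τ_1: p_n(0) = P(τ > n), and for j >= 1, p_n(j) = Σ_{k<=n} f(k)·p_{n−k}(j−1)
p_1 = [2/3, 1/3]  (j = 0..1)
p_2 = [1/2, 7/18, 1/9]  (j = 0..2)
p_3 = [1/3, 4/9, 5/27, 1/27]  (j = 0..3)
p_4 = [0, 23/36, 29/108, 13/162, 1/81]  (j = 0..4)
E[N_4] = Σ j·p_4(j) = 475/324;  E[N_4²] = Σ j²·p_4(j) = 853/324
Var[N_4] = 853/324 − (475/324)² = 50747/104976


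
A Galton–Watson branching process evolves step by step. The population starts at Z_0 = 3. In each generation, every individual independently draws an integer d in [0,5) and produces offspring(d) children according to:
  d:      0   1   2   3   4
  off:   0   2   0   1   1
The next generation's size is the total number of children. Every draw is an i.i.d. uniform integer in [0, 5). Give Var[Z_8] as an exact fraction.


223702843392/152587890625

Outcome values over d=0..4: [0, 2, 0, 1, 1]
Σy = 4, Σy² = 6, M = 5
μ = 4/5 = 4/5,  σ² = 6/5 − (4/5)² = 14/25
V_0 = 0, E_0 = 3
V_1 = 14/25·E_0 + (4/5)²·V_0 = 42/25;  E_1 = 12/5
V_2 = 14/25·E_1 + (4/5)²·V_1 = 1512/625;  E_2 = 48/25
V_3 = 14/25·E_2 + (4/5)²·V_2 = 40992/15625;  E_3 = 192/125
V_4 = 14/25·E_3 + (4/5)²·V_3 = 991872/390625;  E_4 = 768/625
V_5 = 14/25·E_4 + (4/5)²·V_4 = 22589952/9765625;  E_5 = 3072/3125
V_6 = 14/25·E_5 + (4/5)²·V_5 = 495839232/244140625;  E_6 = 12288/15625
V_7 = 14/25·E_6 + (4/5)²·V_6 = 10621427712/6103515625;  E_7 = 49152/78125
V_8 = 14/25·E_7 + (4/5)²·V_7 = 223702843392/152587890625;  E_8 = 196608/390625


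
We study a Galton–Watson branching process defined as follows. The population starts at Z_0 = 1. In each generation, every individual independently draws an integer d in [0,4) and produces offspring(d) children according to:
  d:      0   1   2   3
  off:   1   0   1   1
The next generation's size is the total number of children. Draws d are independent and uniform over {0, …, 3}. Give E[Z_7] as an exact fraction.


Outcome values over d=0..3: [1, 0, 1, 1]
Σy = 3, Σy² = 3, M = 4
μ = 3/4 = 3/4,  σ² = 3/4 − (3/4)² = 3/16
E[Z_0] = 1
E[Z_1] = 3/4·E[Z_0] = 3/4
E[Z_2] = 3/4·E[Z_1] = 9/16
E[Z_3] = 3/4·E[Z_2] = 27/64
E[Z_4] = 3/4·E[Z_3] = 81/256
E[Z_5] = 3/4·E[Z_4] = 243/1024
E[Z_6] = 3/4·E[Z_5] = 729/4096
E[Z_7] = 3/4·E[Z_6] = 2187/16384

2187/16384


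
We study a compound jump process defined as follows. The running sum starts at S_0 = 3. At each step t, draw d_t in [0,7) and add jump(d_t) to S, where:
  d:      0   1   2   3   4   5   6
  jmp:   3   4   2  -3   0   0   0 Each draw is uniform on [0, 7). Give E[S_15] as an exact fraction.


Outcome values over d=0..6: [3, 4, 2, -3, 0, 0, 0]
Σy = 6, Σy² = 38, M = 7
μ = 6/7 = 6/7,  σ² = 38/7 − (6/7)² = 230/49
E[S_15] = 3 + 15·(6/7) = 111/7

111/7


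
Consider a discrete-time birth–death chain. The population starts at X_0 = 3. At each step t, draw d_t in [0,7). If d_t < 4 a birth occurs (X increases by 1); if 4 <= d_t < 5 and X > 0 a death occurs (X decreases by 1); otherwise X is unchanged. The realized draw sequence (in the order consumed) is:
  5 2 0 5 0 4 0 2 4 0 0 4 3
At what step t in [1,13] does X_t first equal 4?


2

t=0: X=3, d=5 → hold, X_1=3
t=1: X=3, d=2 → birth, X_2=4
t=2: X=4, d=0 → birth, X_3=5
t=3: X=5, d=5 → hold, X_4=5
t=4: X=5, d=0 → birth, X_5=6
t=5: X=6, d=4 → death, X_6=5
t=6: X=5, d=0 → birth, X_7=6
t=7: X=6, d=2 → birth, X_8=7
t=8: X=7, d=4 → death, X_9=6
t=9: X=6, d=0 → birth, X_10=7
t=10: X=7, d=0 → birth, X_11=8
t=11: X=8, d=4 → death, X_12=7
t=12: X=7, d=3 → birth, X_13=8


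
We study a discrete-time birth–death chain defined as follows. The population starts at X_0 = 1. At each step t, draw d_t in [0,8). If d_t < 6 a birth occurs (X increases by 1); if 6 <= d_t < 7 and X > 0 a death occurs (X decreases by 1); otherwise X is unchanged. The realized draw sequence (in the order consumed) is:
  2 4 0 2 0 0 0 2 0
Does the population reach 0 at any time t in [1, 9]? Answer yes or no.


no

t=0: X=1, d=2 → birth, X_1=2
t=1: X=2, d=4 → birth, X_2=3
t=2: X=3, d=0 → birth, X_3=4
t=3: X=4, d=2 → birth, X_4=5
t=4: X=5, d=0 → birth, X_5=6
t=5: X=6, d=0 → birth, X_6=7
t=6: X=7, d=0 → birth, X_7=8
t=7: X=8, d=2 → birth, X_8=9
t=8: X=9, d=0 → birth, X_9=10


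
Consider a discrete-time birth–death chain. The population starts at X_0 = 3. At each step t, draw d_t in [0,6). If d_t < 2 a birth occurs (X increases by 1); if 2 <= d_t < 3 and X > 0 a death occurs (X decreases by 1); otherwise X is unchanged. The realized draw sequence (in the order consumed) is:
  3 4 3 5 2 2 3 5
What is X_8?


1

t=0: X=3, d=3 → hold, X_1=3
t=1: X=3, d=4 → hold, X_2=3
t=2: X=3, d=3 → hold, X_3=3
t=3: X=3, d=5 → hold, X_4=3
t=4: X=3, d=2 → death, X_5=2
t=5: X=2, d=2 → death, X_6=1
t=6: X=1, d=3 → hold, X_7=1
t=7: X=1, d=5 → hold, X_8=1


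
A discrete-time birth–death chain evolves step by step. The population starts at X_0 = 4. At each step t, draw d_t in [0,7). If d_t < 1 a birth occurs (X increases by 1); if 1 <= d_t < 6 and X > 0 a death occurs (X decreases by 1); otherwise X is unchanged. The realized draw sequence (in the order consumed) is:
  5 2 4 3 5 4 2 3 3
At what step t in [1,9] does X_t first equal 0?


t=0: X=4, d=5 → death, X_1=3
t=1: X=3, d=2 → death, X_2=2
t=2: X=2, d=4 → death, X_3=1
t=3: X=1, d=3 → death, X_4=0
t=4: X=0, d=5 → hold, X_5=0
t=5: X=0, d=4 → hold, X_6=0
t=6: X=0, d=2 → hold, X_7=0
t=7: X=0, d=3 → hold, X_8=0
t=8: X=0, d=3 → hold, X_9=0

4


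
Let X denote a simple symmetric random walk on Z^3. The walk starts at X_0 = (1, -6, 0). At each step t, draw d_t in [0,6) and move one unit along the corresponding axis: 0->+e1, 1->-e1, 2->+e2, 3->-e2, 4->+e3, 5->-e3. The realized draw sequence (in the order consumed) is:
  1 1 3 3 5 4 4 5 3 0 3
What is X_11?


(0, -10, 0)

t=0: X=(1, -6, 0), d=1 → -e1, X_1=(0, -6, 0)
t=1: X=(0, -6, 0), d=1 → -e1, X_2=(-1, -6, 0)
t=2: X=(-1, -6, 0), d=3 → -e2, X_3=(-1, -7, 0)
t=3: X=(-1, -7, 0), d=3 → -e2, X_4=(-1, -8, 0)
t=4: X=(-1, -8, 0), d=5 → -e3, X_5=(-1, -8, -1)
t=5: X=(-1, -8, -1), d=4 → +e3, X_6=(-1, -8, 0)
t=6: X=(-1, -8, 0), d=4 → +e3, X_7=(-1, -8, 1)
t=7: X=(-1, -8, 1), d=5 → -e3, X_8=(-1, -8, 0)
t=8: X=(-1, -8, 0), d=3 → -e2, X_9=(-1, -9, 0)
t=9: X=(-1, -9, 0), d=0 → +e1, X_10=(0, -9, 0)
t=10: X=(0, -9, 0), d=3 → -e2, X_11=(0, -10, 0)


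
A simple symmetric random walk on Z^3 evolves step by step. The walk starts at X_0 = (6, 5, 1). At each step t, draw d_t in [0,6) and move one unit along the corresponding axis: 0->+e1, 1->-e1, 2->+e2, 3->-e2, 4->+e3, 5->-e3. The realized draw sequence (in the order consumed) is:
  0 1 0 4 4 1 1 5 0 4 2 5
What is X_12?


(6, 6, 2)

t=0: X=(6, 5, 1), d=0 → +e1, X_1=(7, 5, 1)
t=1: X=(7, 5, 1), d=1 → -e1, X_2=(6, 5, 1)
t=2: X=(6, 5, 1), d=0 → +e1, X_3=(7, 5, 1)
t=3: X=(7, 5, 1), d=4 → +e3, X_4=(7, 5, 2)
t=4: X=(7, 5, 2), d=4 → +e3, X_5=(7, 5, 3)
t=5: X=(7, 5, 3), d=1 → -e1, X_6=(6, 5, 3)
t=6: X=(6, 5, 3), d=1 → -e1, X_7=(5, 5, 3)
t=7: X=(5, 5, 3), d=5 → -e3, X_8=(5, 5, 2)
t=8: X=(5, 5, 2), d=0 → +e1, X_9=(6, 5, 2)
t=9: X=(6, 5, 2), d=4 → +e3, X_10=(6, 5, 3)
t=10: X=(6, 5, 3), d=2 → +e2, X_11=(6, 6, 3)
t=11: X=(6, 6, 3), d=5 → -e3, X_12=(6, 6, 2)


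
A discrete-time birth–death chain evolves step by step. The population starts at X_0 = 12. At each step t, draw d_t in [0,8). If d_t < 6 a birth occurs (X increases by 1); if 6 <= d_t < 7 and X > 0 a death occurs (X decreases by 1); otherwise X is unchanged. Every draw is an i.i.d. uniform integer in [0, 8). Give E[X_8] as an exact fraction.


X can drop by at most 1 per step and X_0 = 12 > T = 8, so X_t >= 12 − t >= 4 > 0 for every t <= 8: the floor at 0 (the 'and X > 0' condition) never binds. Hence X_8 = X_0 + Σ_{t<8} Y_t with i.i.d. increments Y_t = y(d_t) ∈ {+1, −1, 0}.
Outcome values over d=0..7: [1, 1, 1, 1, 1, 1, -1, 0]
Σy = 5, Σy² = 7, M = 8
μ = 5/8 = 5/8,  σ² = 7/8 − (5/8)² = 31/64
E[X_8] = 12 + 8·(5/8) = 17

17


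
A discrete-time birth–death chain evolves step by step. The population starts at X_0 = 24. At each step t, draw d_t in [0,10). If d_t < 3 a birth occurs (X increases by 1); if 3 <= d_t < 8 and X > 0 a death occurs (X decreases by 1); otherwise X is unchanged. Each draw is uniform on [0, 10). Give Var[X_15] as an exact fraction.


X can drop by at most 1 per step and X_0 = 24 > T = 15, so X_t >= 24 − t >= 9 > 0 for every t <= 15: the floor at 0 (the 'and X > 0' condition) never binds. Hence X_15 = X_0 + Σ_{t<15} Y_t with i.i.d. increments Y_t = y(d_t) ∈ {+1, −1, 0}.
Outcome values over d=0..9: [1, 1, 1, -1, -1, -1, -1, -1, 0, 0]
Σy = -2, Σy² = 8, M = 10
μ = -2/10 = -1/5,  σ² = 8/10 − (-1/5)² = 19/25
Independent increments: Var[X_15] = 15·σ² = 15·(19/25) = 57/5

57/5


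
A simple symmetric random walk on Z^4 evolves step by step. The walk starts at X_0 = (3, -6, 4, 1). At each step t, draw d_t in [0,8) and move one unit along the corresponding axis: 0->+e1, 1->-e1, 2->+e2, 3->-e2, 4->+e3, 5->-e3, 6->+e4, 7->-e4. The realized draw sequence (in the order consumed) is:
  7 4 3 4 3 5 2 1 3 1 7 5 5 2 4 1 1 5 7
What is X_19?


(-1, -7, 3, -2)

t=0: X=(3, -6, 4, 1), d=7 → -e4, X_1=(3, -6, 4, 0)
t=1: X=(3, -6, 4, 0), d=4 → +e3, X_2=(3, -6, 5, 0)
t=2: X=(3, -6, 5, 0), d=3 → -e2, X_3=(3, -7, 5, 0)
t=3: X=(3, -7, 5, 0), d=4 → +e3, X_4=(3, -7, 6, 0)
t=4: X=(3, -7, 6, 0), d=3 → -e2, X_5=(3, -8, 6, 0)
t=5: X=(3, -8, 6, 0), d=5 → -e3, X_6=(3, -8, 5, 0)
t=6: X=(3, -8, 5, 0), d=2 → +e2, X_7=(3, -7, 5, 0)
t=7: X=(3, -7, 5, 0), d=1 → -e1, X_8=(2, -7, 5, 0)
t=8: X=(2, -7, 5, 0), d=3 → -e2, X_9=(2, -8, 5, 0)
t=9: X=(2, -8, 5, 0), d=1 → -e1, X_10=(1, -8, 5, 0)
t=10: X=(1, -8, 5, 0), d=7 → -e4, X_11=(1, -8, 5, -1)
t=11: X=(1, -8, 5, -1), d=5 → -e3, X_12=(1, -8, 4, -1)
t=12: X=(1, -8, 4, -1), d=5 → -e3, X_13=(1, -8, 3, -1)
t=13: X=(1, -8, 3, -1), d=2 → +e2, X_14=(1, -7, 3, -1)
t=14: X=(1, -7, 3, -1), d=4 → +e3, X_15=(1, -7, 4, -1)
t=15: X=(1, -7, 4, -1), d=1 → -e1, X_16=(0, -7, 4, -1)
t=16: X=(0, -7, 4, -1), d=1 → -e1, X_17=(-1, -7, 4, -1)
t=17: X=(-1, -7, 4, -1), d=5 → -e3, X_18=(-1, -7, 3, -1)
t=18: X=(-1, -7, 3, -1), d=7 → -e4, X_19=(-1, -7, 3, -2)


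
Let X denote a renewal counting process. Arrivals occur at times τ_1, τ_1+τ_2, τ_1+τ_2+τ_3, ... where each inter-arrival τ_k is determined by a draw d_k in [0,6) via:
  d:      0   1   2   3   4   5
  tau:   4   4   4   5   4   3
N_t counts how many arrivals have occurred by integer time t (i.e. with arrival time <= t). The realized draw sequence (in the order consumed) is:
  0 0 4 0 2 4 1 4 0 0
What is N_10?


draw d_1=0: τ_1=4, arrival time A_1=4
draw d_2=0: τ_2=4, arrival time A_2=8
draw d_3=4: τ_3=4, arrival time A_3=12
draw d_4=0: τ_4=4, arrival time A_4=16
draw d_5=2: τ_5=4, arrival time A_5=20
draw d_6=4: τ_6=4, arrival time A_6=24
draw d_7=1: τ_7=4, arrival time A_7=28
draw d_8=4: τ_8=4, arrival time A_8=32
draw d_9=0: τ_9=4, arrival time A_9=36
draw d_10=0: τ_10=4, arrival time A_10=40
N_t over t=0..10: 0:0 1:0 2:0 3:0 4:1 5:1 6:1 7:1 8:2 9:2 10:2

2


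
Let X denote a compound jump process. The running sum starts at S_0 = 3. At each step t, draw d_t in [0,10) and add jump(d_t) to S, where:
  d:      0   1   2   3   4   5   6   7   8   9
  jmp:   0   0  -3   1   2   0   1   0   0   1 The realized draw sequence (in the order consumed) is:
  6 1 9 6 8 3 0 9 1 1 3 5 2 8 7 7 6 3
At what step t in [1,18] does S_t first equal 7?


t=0: S=3, d=6, jump=1, S_1=4
t=1: S=4, d=1, jump=0, S_2=4
t=2: S=4, d=9, jump=1, S_3=5
t=3: S=5, d=6, jump=1, S_4=6
t=4: S=6, d=8, jump=0, S_5=6
t=5: S=6, d=3, jump=1, S_6=7
t=6: S=7, d=0, jump=0, S_7=7
t=7: S=7, d=9, jump=1, S_8=8
t=8: S=8, d=1, jump=0, S_9=8
t=9: S=8, d=1, jump=0, S_10=8
t=10: S=8, d=3, jump=1, S_11=9
t=11: S=9, d=5, jump=0, S_12=9
t=12: S=9, d=2, jump=-3, S_13=6
t=13: S=6, d=8, jump=0, S_14=6
t=14: S=6, d=7, jump=0, S_15=6
t=15: S=6, d=7, jump=0, S_16=6
t=16: S=6, d=6, jump=1, S_17=7
t=17: S=7, d=3, jump=1, S_18=8

6
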